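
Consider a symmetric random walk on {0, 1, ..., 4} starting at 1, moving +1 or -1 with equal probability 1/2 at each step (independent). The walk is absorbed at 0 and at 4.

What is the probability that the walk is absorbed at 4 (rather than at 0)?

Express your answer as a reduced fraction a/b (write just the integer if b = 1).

Symmetric walk (p = 1/2): the harmonic-function argument gives P(hit 4 before 0 | start at 1) = a/N.
P = 1/4 = 1/4

Answer: 1/4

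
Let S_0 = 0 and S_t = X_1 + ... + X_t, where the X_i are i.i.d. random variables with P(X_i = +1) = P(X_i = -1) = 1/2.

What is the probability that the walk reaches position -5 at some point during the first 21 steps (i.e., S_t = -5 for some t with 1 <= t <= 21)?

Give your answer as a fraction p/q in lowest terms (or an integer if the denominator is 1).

Answer: 300185/1048576

Derivation:
Count via complement. Let g(t,s) = #length-t paths at position s with S_1..S_t all ≠ -5.
g(t,s) = g(t-1,s-1) + g(t-1,s+1) for s ≠ -5; g(t,-5) = 0.
t=0: g(0,0)=1
t=1: g(1,-1)=1 g(1,1)=1
t=2: g(2,-2)=1 g(2,0)=2 g(2,2)=1
t=3: g(3,-3)=1 g(3,-1)=3 g(3,1)=3 g(3,3)=1
t=4: g(4,-4)=1 g(4,-2)=4 g(4,0)=6 g(4,2)=4 g(4,4)=1
t=5: g(5,-3)=5 g(5,-1)=10 g(5,1)=10 g(5,3)=5 g(5,5)=1
t=6: g(6,-4)=5 g(6,-2)=15 g(6,0)=20 g(6,2)=15 g(6,4)=6 g(6,6)=1
t=7: g(7,-3)=20 g(7,-1)=35 g(7,1)=35 g(7,3)=21 g(7,5)=7 g(7,7)=1
t=8: g(8,-4)=20 g(8,-2)=55 g(8,0)=70 g(8,2)=56 g(8,4)=28 g(8,6)=8 g(8,8)=1
t=9: g(9,-3)=75 g(9,-1)=125 g(9,1)=126 g(9,3)=84 g(9,5)=36 g(9,7)=9 g(9,9)=1
t=10: g(10,-4)=75 g(10,-2)=200 g(10,0)=251 g(10,2)=210 g(10,4)=120 g(10,6)=45 g(10,8)=10 g(10,10)=1
t=11: g(11,-3)=275 g(11,-1)=451 g(11,1)=461 g(11,3)=330 g(11,5)=165 g(11,7)=55 g(11,9)=11 g(11,11)=1
t=12: g(12,-4)=275 g(12,-2)=726 g(12,0)=912 g(12,2)=791 g(12,4)=495 g(12,6)=220 g(12,8)=66 g(12,10)=12 g(12,12)=1
t=13: g(13,-3)=1001 g(13,-1)=1638 g(13,1)=1703 g(13,3)=1286 g(13,5)=715 g(13,7)=286 g(13,9)=78 g(13,11)=13 g(13,13)=1
t=14: g(14,-4)=1001 g(14,-2)=2639 g(14,0)=3341 g(14,2)=2989 g(14,4)=2001 g(14,6)=1001 g(14,8)=364 g(14,10)=91 g(14,12)=14 g(14,14)=1
t=15: g(15,-3)=3640 g(15,-1)=5980 g(15,1)=6330 g(15,3)=4990 g(15,5)=3002 g(15,7)=1365 g(15,9)=455 g(15,11)=105 g(15,13)=15 g(15,15)=1
t=16: g(16,-4)=3640 g(16,-2)=9620 g(16,0)=12310 g(16,2)=11320 g(16,4)=7992 g(16,6)=4367 g(16,8)=1820 g(16,10)=560 g(16,12)=120 g(16,14)=16 g(16,16)=1
t=17: g(17,-3)=13260 g(17,-1)=21930 g(17,1)=23630 g(17,3)=19312 g(17,5)=12359 g(17,7)=6187 g(17,9)=2380 g(17,11)=680 g(17,13)=136 g(17,15)=17 g(17,17)=1
t=18: g(18,-4)=13260 g(18,-2)=35190 g(18,0)=45560 g(18,2)=42942 g(18,4)=31671 g(18,6)=18546 g(18,8)=8567 g(18,10)=3060 g(18,12)=816 g(18,14)=153 g(18,16)=18 g(18,18)=1
t=19: g(19,-3)=48450 g(19,-1)=80750 g(19,1)=88502 g(19,3)=74613 g(19,5)=50217 g(19,7)=27113 g(19,9)=11627 g(19,11)=3876 g(19,13)=969 g(19,15)=171 g(19,17)=19 g(19,19)=1
t=20: g(20,-4)=48450 g(20,-2)=129200 g(20,0)=169252 g(20,2)=163115 g(20,4)=124830 g(20,6)=77330 g(20,8)=38740 g(20,10)=15503 g(20,12)=4845 g(20,14)=1140 g(20,16)=190 g(20,18)=20 g(20,20)=1
t=21: g(21,-3)=177650 g(21,-1)=298452 g(21,1)=332367 g(21,3)=287945 g(21,5)=202160 g(21,7)=116070 g(21,9)=54243 g(21,11)=20348 g(21,13)=5985 g(21,15)=1330 g(21,17)=210 g(21,19)=21 g(21,21)=1
Paths never hitting -5: Σ_s g(21,s) = 1496782
Paths hitting -5: 2^21 - 1496782 = 600370
P = 600370/2097152 = 300185/1048576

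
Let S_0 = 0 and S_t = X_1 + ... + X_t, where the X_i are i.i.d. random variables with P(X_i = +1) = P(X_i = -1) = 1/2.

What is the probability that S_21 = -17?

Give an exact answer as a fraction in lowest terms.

To reach position -17 after 21 steps: need 2 steps of +1 and 19 of -1.
Favorable paths: C(21,2) = 210
Total paths: 2^21 = 2097152
P = 210/2097152 = 105/1048576

Answer: 105/1048576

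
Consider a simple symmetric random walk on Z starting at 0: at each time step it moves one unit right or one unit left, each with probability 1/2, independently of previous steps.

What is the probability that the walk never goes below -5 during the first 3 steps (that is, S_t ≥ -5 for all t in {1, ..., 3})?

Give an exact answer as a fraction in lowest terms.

Answer: 1

Derivation:
Let f(t,s) = #length-t paths at position s with S_1..S_t all ≥ -5.
f(t,s) = f(t-1,s-1) + f(t-1,s+1) for s ≥ -5; f(t,s) = 0 for s < -5.
t=0: f(0,0)=1
t=1: f(1,-1)=1 f(1,1)=1
t=2: f(2,-2)=1 f(2,0)=2 f(2,2)=1
t=3: f(3,-3)=1 f(3,-1)=3 f(3,1)=3 f(3,3)=1
Σ_s f(3,s) = 8
P = 8/8 = 1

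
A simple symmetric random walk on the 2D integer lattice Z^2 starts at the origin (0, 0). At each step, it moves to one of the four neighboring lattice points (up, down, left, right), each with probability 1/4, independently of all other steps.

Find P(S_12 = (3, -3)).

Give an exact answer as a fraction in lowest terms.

Let h be the number of horizontal steps (so 12-h are vertical). To end at (3,-3) need (h+3)/2 right-steps and ((12-h)-3)/2 up-steps.
Sum over h with 3 ≤ h ≤ 9, h ≡ 1 (mod 2), 12-h ≡ 1 (mod 2):
h=3: C(12,3)·C(3,3)·C(9,3) = 220·1·84 = 18480
h=5: C(12,5)·C(5,4)·C(7,2) = 792·5·21 = 83160
h=7: C(12,7)·C(7,5)·C(5,1) = 792·21·5 = 83160
h=9: C(12,9)·C(9,6)·C(3,0) = 220·84·1 = 18480
Total favorable: 203280
Total paths: 4^12 = 16777216
P = 203280/16777216 = 12705/1048576

Answer: 12705/1048576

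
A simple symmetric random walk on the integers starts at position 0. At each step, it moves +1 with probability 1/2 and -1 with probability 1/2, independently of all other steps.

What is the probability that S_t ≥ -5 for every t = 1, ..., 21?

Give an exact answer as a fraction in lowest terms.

Answer: 106267/131072

Derivation:
Let f(t,s) = #length-t paths at position s with S_1..S_t all ≥ -5.
f(t,s) = f(t-1,s-1) + f(t-1,s+1) for s ≥ -5; f(t,s) = 0 for s < -5.
t=0: f(0,0)=1
t=1: f(1,-1)=1 f(1,1)=1
t=2: f(2,-2)=1 f(2,0)=2 f(2,2)=1
t=3: f(3,-3)=1 f(3,-1)=3 f(3,1)=3 f(3,3)=1
t=4: f(4,-4)=1 f(4,-2)=4 f(4,0)=6 f(4,2)=4 f(4,4)=1
t=5: f(5,-5)=1 f(5,-3)=5 f(5,-1)=10 f(5,1)=10 f(5,3)=5 f(5,5)=1
t=6: f(6,-4)=6 f(6,-2)=15 f(6,0)=20 f(6,2)=15 f(6,4)=6 f(6,6)=1
t=7: f(7,-5)=6 f(7,-3)=21 f(7,-1)=35 f(7,1)=35 f(7,3)=21 f(7,5)=7 f(7,7)=1
t=8: f(8,-4)=27 f(8,-2)=56 f(8,0)=70 f(8,2)=56 f(8,4)=28 f(8,6)=8 f(8,8)=1
t=9: f(9,-5)=27 f(9,-3)=83 f(9,-1)=126 f(9,1)=126 f(9,3)=84 f(9,5)=36 f(9,7)=9 f(9,9)=1
t=10: f(10,-4)=110 f(10,-2)=209 f(10,0)=252 f(10,2)=210 f(10,4)=120 f(10,6)=45 f(10,8)=10 f(10,10)=1
t=11: f(11,-5)=110 f(11,-3)=319 f(11,-1)=461 f(11,1)=462 f(11,3)=330 f(11,5)=165 f(11,7)=55 f(11,9)=11 f(11,11)=1
t=12: f(12,-4)=429 f(12,-2)=780 f(12,0)=923 f(12,2)=792 f(12,4)=495 f(12,6)=220 f(12,8)=66 f(12,10)=12 f(12,12)=1
t=13: f(13,-5)=429 f(13,-3)=1209 f(13,-1)=1703 f(13,1)=1715 f(13,3)=1287 f(13,5)=715 f(13,7)=286 f(13,9)=78 f(13,11)=13 f(13,13)=1
t=14: f(14,-4)=1638 f(14,-2)=2912 f(14,0)=3418 f(14,2)=3002 f(14,4)=2002 f(14,6)=1001 f(14,8)=364 f(14,10)=91 f(14,12)=14 f(14,14)=1
t=15: f(15,-5)=1638 f(15,-3)=4550 f(15,-1)=6330 f(15,1)=6420 f(15,3)=5004 f(15,5)=3003 f(15,7)=1365 f(15,9)=455 f(15,11)=105 f(15,13)=15 f(15,15)=1
t=16: f(16,-4)=6188 f(16,-2)=10880 f(16,0)=12750 f(16,2)=11424 f(16,4)=8007 f(16,6)=4368 f(16,8)=1820 f(16,10)=560 f(16,12)=120 f(16,14)=16 f(16,16)=1
t=17: f(17,-5)=6188 f(17,-3)=17068 f(17,-1)=23630 f(17,1)=24174 f(17,3)=19431 f(17,5)=12375 f(17,7)=6188 f(17,9)=2380 f(17,11)=680 f(17,13)=136 f(17,15)=17 f(17,17)=1
t=18: f(18,-4)=23256 f(18,-2)=40698 f(18,0)=47804 f(18,2)=43605 f(18,4)=31806 f(18,6)=18563 f(18,8)=8568 f(18,10)=3060 f(18,12)=816 f(18,14)=153 f(18,16)=18 f(18,18)=1
t=19: f(19,-5)=23256 f(19,-3)=63954 f(19,-1)=88502 f(19,1)=91409 f(19,3)=75411 f(19,5)=50369 f(19,7)=27131 f(19,9)=11628 f(19,11)=3876 f(19,13)=969 f(19,15)=171 f(19,17)=19 f(19,19)=1
t=20: f(20,-4)=87210 f(20,-2)=152456 f(20,0)=179911 f(20,2)=166820 f(20,4)=125780 f(20,6)=77500 f(20,8)=38759 f(20,10)=15504 f(20,12)=4845 f(20,14)=1140 f(20,16)=190 f(20,18)=20 f(20,20)=1
t=21: f(21,-5)=87210 f(21,-3)=239666 f(21,-1)=332367 f(21,1)=346731 f(21,3)=292600 f(21,5)=203280 f(21,7)=116259 f(21,9)=54263 f(21,11)=20349 f(21,13)=5985 f(21,15)=1330 f(21,17)=210 f(21,19)=21 f(21,21)=1
Σ_s f(21,s) = 1700272
P = 1700272/2097152 = 106267/131072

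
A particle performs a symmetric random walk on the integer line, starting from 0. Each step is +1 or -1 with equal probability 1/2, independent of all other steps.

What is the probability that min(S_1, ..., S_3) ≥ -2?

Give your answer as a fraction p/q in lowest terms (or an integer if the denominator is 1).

Answer: 7/8

Derivation:
Let f(t,s) = #length-t paths at position s with S_1..S_t all ≥ -2.
f(t,s) = f(t-1,s-1) + f(t-1,s+1) for s ≥ -2; f(t,s) = 0 for s < -2.
t=0: f(0,0)=1
t=1: f(1,-1)=1 f(1,1)=1
t=2: f(2,-2)=1 f(2,0)=2 f(2,2)=1
t=3: f(3,-1)=3 f(3,1)=3 f(3,3)=1
Σ_s f(3,s) = 7
P = 7/8 = 7/8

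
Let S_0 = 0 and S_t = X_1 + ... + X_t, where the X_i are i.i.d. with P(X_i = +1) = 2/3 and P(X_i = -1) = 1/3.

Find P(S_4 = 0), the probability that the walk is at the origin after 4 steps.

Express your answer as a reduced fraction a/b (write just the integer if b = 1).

Answer: 8/27

Derivation:
To be at 0 after 4 steps: need exactly 2 steps of +1 and 2 of -1.
Number of such sequences: C(4,2) = 6
Each has probability (2/3)^2 · (1/3)^2 = 4/81
P = 6 · 4/81 = 8/27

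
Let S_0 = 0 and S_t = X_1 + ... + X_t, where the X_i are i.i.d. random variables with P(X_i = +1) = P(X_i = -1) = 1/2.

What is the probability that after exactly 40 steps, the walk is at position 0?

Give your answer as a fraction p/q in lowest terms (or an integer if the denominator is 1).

Answer: 34461632205/274877906944

Derivation:
To return to 0 after 40 steps: need exactly 20 steps of +1 and 20 of -1.
Favorable paths: C(40,20) = 137846528820
Total paths: 2^40 = 1099511627776
P = 137846528820/1099511627776 = 34461632205/274877906944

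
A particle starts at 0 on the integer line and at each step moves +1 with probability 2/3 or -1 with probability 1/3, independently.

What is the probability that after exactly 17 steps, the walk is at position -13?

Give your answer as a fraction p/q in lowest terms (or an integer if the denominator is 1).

Answer: 544/129140163

Derivation:
To reach position -13 after 17 steps: need 2 steps of +1 and 15 steps of -1.
Number of such sequences: C(17,2) = 136
Each has probability (2/3)^2 · (1/3)^15 = 4/129140163
P = 136 · 4/129140163 = 544/129140163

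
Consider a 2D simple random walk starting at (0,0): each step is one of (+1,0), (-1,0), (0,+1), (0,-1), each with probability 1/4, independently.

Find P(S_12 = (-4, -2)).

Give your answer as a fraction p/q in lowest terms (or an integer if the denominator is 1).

Let h be the number of horizontal steps (so 12-h are vertical). To end at (-4,-2) need (h-4)/2 right-steps and ((12-h)-2)/2 up-steps.
Sum over h with 4 ≤ h ≤ 10, h ≡ 0 (mod 2), 12-h ≡ 0 (mod 2):
h=4: C(12,4)·C(4,0)·C(8,3) = 495·1·56 = 27720
h=6: C(12,6)·C(6,1)·C(6,2) = 924·6·15 = 83160
h=8: C(12,8)·C(8,2)·C(4,1) = 495·28·4 = 55440
h=10: C(12,10)·C(10,3)·C(2,0) = 66·120·1 = 7920
Total favorable: 174240
Total paths: 4^12 = 16777216
P = 174240/16777216 = 5445/524288

Answer: 5445/524288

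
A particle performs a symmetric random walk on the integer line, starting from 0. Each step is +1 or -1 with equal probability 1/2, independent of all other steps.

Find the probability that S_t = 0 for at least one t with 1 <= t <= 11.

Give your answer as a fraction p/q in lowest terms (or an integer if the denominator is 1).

Count via complement. Let g(t,s) = #length-t paths at position s with S_1..S_t all ≠ 0.
g(t,s) = g(t-1,s-1) + g(t-1,s+1) for s ≠ 0; g(t,0) = 0.
t=0: g(0,0)=1
t=1: g(1,-1)=1 g(1,1)=1
t=2: g(2,-2)=1 g(2,2)=1
t=3: g(3,-3)=1 g(3,-1)=1 g(3,1)=1 g(3,3)=1
t=4: g(4,-4)=1 g(4,-2)=2 g(4,2)=2 g(4,4)=1
t=5: g(5,-5)=1 g(5,-3)=3 g(5,-1)=2 g(5,1)=2 g(5,3)=3 g(5,5)=1
t=6: g(6,-6)=1 g(6,-4)=4 g(6,-2)=5 g(6,2)=5 g(6,4)=4 g(6,6)=1
t=7: g(7,-7)=1 g(7,-5)=5 g(7,-3)=9 g(7,-1)=5 g(7,1)=5 g(7,3)=9 g(7,5)=5 g(7,7)=1
t=8: g(8,-8)=1 g(8,-6)=6 g(8,-4)=14 g(8,-2)=14 g(8,2)=14 g(8,4)=14 g(8,6)=6 g(8,8)=1
t=9: g(9,-9)=1 g(9,-7)=7 g(9,-5)=20 g(9,-3)=28 g(9,-1)=14 g(9,1)=14 g(9,3)=28 g(9,5)=20 g(9,7)=7 g(9,9)=1
t=10: g(10,-10)=1 g(10,-8)=8 g(10,-6)=27 g(10,-4)=48 g(10,-2)=42 g(10,2)=42 g(10,4)=48 g(10,6)=27 g(10,8)=8 g(10,10)=1
t=11: g(11,-11)=1 g(11,-9)=9 g(11,-7)=35 g(11,-5)=75 g(11,-3)=90 g(11,-1)=42 g(11,1)=42 g(11,3)=90 g(11,5)=75 g(11,7)=35 g(11,9)=9 g(11,11)=1
Paths never hitting 0: Σ_s g(11,s) = 504
Paths hitting 0: 2^11 - 504 = 1544
P = 1544/2048 = 193/256

Answer: 193/256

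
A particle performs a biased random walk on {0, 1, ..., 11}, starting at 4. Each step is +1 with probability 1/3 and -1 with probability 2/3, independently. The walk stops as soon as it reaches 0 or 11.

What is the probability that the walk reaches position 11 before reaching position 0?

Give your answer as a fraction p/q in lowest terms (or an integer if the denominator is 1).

Biased walk: p = 1/3, q = 2/3, r = q/p = 2
Gambler's ruin: P(hit 11 before 0 | start at 4) = (1 - r^a)/(1 - r^N)
r^4 = 16; r^11 = 2048
P = (1 - 16) / (1 - 2048) = -15 / -2047 = 15/2047

Answer: 15/2047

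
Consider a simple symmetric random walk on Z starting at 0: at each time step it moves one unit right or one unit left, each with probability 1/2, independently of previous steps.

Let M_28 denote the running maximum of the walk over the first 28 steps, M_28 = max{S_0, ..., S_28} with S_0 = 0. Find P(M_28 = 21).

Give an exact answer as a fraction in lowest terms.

Answer: 819/67108864

Derivation:
Let M_28 = max(S_0,...,S_28). Use the reflection principle: for j ≥ 1, #{paths with M_28 ≥ j} = #{S_28 ≥ j} + #{S_28 ≥ j+1}.
By reflection, #{M_28 ≥ 21} = #{S_28 ≥ 21} + #{S_28 ≥ 22} = 3683 + 3683 = 7366.
#{M_28 ≥ 22} = #{S_28 ≥ 22} + #{S_28 ≥ 23} = 3683 + 407 = 4090.
#{M_28 = 21} = 7366 - 4090 = 3276.
P(M_28 = 21) = 3276/268435456 = 819/67108864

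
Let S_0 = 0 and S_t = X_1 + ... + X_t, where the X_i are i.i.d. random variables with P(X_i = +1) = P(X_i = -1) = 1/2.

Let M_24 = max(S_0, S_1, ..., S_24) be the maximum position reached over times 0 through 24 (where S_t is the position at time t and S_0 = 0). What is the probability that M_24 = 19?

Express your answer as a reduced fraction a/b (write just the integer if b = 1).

Answer: 69/4194304

Derivation:
Let M_24 = max(S_0,...,S_24). Use the reflection principle: for j ≥ 1, #{paths with M_24 ≥ j} = #{S_24 ≥ j} + #{S_24 ≥ j+1}.
By reflection, #{M_24 ≥ 19} = #{S_24 ≥ 19} + #{S_24 ≥ 20} = 301 + 301 = 602.
#{M_24 ≥ 20} = #{S_24 ≥ 20} + #{S_24 ≥ 21} = 301 + 25 = 326.
#{M_24 = 19} = 602 - 326 = 276.
P(M_24 = 19) = 276/16777216 = 69/4194304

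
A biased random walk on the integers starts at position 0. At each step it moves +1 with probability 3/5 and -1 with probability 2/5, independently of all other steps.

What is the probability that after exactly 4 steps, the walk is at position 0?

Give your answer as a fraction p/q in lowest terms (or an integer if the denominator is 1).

Answer: 216/625

Derivation:
To be at 0 after 4 steps: need exactly 2 steps of +1 and 2 of -1.
Number of such sequences: C(4,2) = 6
Each has probability (3/5)^2 · (2/5)^2 = 36/625
P = 6 · 36/625 = 216/625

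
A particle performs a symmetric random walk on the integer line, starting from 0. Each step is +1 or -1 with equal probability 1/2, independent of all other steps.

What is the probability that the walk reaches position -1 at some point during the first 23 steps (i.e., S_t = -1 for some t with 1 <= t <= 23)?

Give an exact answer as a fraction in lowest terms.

Answer: 3518265/4194304

Derivation:
Count via complement. Let g(t,s) = #length-t paths at position s with S_1..S_t all ≠ -1.
g(t,s) = g(t-1,s-1) + g(t-1,s+1) for s ≠ -1; g(t,-1) = 0.
t=0: g(0,0)=1
t=1: g(1,1)=1
t=2: g(2,0)=1 g(2,2)=1
t=3: g(3,1)=2 g(3,3)=1
t=4: g(4,0)=2 g(4,2)=3 g(4,4)=1
t=5: g(5,1)=5 g(5,3)=4 g(5,5)=1
t=6: g(6,0)=5 g(6,2)=9 g(6,4)=5 g(6,6)=1
t=7: g(7,1)=14 g(7,3)=14 g(7,5)=6 g(7,7)=1
t=8: g(8,0)=14 g(8,2)=28 g(8,4)=20 g(8,6)=7 g(8,8)=1
t=9: g(9,1)=42 g(9,3)=48 g(9,5)=27 g(9,7)=8 g(9,9)=1
t=10: g(10,0)=42 g(10,2)=90 g(10,4)=75 g(10,6)=35 g(10,8)=9 g(10,10)=1
t=11: g(11,1)=132 g(11,3)=165 g(11,5)=110 g(11,7)=44 g(11,9)=10 g(11,11)=1
t=12: g(12,0)=132 g(12,2)=297 g(12,4)=275 g(12,6)=154 g(12,8)=54 g(12,10)=11 g(12,12)=1
t=13: g(13,1)=429 g(13,3)=572 g(13,5)=429 g(13,7)=208 g(13,9)=65 g(13,11)=12 g(13,13)=1
t=14: g(14,0)=429 g(14,2)=1001 g(14,4)=1001 g(14,6)=637 g(14,8)=273 g(14,10)=77 g(14,12)=13 g(14,14)=1
t=15: g(15,1)=1430 g(15,3)=2002 g(15,5)=1638 g(15,7)=910 g(15,9)=350 g(15,11)=90 g(15,13)=14 g(15,15)=1
t=16: g(16,0)=1430 g(16,2)=3432 g(16,4)=3640 g(16,6)=2548 g(16,8)=1260 g(16,10)=440 g(16,12)=104 g(16,14)=15 g(16,16)=1
t=17: g(17,1)=4862 g(17,3)=7072 g(17,5)=6188 g(17,7)=3808 g(17,9)=1700 g(17,11)=544 g(17,13)=119 g(17,15)=16 g(17,17)=1
t=18: g(18,0)=4862 g(18,2)=11934 g(18,4)=13260 g(18,6)=9996 g(18,8)=5508 g(18,10)=2244 g(18,12)=663 g(18,14)=135 g(18,16)=17 g(18,18)=1
t=19: g(19,1)=16796 g(19,3)=25194 g(19,5)=23256 g(19,7)=15504 g(19,9)=7752 g(19,11)=2907 g(19,13)=798 g(19,15)=152 g(19,17)=18 g(19,19)=1
t=20: g(20,0)=16796 g(20,2)=41990 g(20,4)=48450 g(20,6)=38760 g(20,8)=23256 g(20,10)=10659 g(20,12)=3705 g(20,14)=950 g(20,16)=170 g(20,18)=19 g(20,20)=1
t=21: g(21,1)=58786 g(21,3)=90440 g(21,5)=87210 g(21,7)=62016 g(21,9)=33915 g(21,11)=14364 g(21,13)=4655 g(21,15)=1120 g(21,17)=189 g(21,19)=20 g(21,21)=1
t=22: g(22,0)=58786 g(22,2)=149226 g(22,4)=177650 g(22,6)=149226 g(22,8)=95931 g(22,10)=48279 g(22,12)=19019 g(22,14)=5775 g(22,16)=1309 g(22,18)=209 g(22,20)=21 g(22,22)=1
t=23: g(23,1)=208012 g(23,3)=326876 g(23,5)=326876 g(23,7)=245157 g(23,9)=144210 g(23,11)=67298 g(23,13)=24794 g(23,15)=7084 g(23,17)=1518 g(23,19)=230 g(23,21)=22 g(23,23)=1
Paths never hitting -1: Σ_s g(23,s) = 1352078
Paths hitting -1: 2^23 - 1352078 = 7036530
P = 7036530/8388608 = 3518265/4194304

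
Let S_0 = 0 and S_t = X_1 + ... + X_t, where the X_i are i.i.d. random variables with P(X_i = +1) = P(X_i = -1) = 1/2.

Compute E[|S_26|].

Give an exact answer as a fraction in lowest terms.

S_26 takes values m ≡ 0 (mod 2) with |m| ≤ 26; P(S_26=m) = C(26,(26+m)/2)/2^26.
Total paths: 2^26 = 67108864
Distribution: P(S=-26)=1/67108864, P(S=-24)=26/67108864, P(S=-22)=325/67108864, P(S=-20)=2600/67108864, P(S=-18)=14950/67108864, P(S=-16)=65780/67108864, P(S=-14)=230230/67108864, P(S=-12)=657800/67108864, P(S=-10)=1562275/67108864, P(S=-8)=3124550/67108864, P(S=-6)=5311735/67108864, P(S=-4)=7726160/67108864, P(S=-2)=9657700/67108864, P(S=0)=10400600/67108864, P(S=2)=9657700/67108864, P(S=4)=7726160/67108864, P(S=6)=5311735/67108864, P(S=8)=3124550/67108864, P(S=10)=1562275/67108864, P(S=12)=657800/67108864, P(S=14)=230230/67108864, P(S=16)=65780/67108864, P(S=18)=14950/67108864, P(S=20)=2600/67108864, P(S=22)=325/67108864, P(S=24)=26/67108864, P(S=26)=1/67108864
E[|S_26|] = Σ_m |m|·P(S_26=m) = 270415600/67108864 = 16900975/4194304

Answer: 16900975/4194304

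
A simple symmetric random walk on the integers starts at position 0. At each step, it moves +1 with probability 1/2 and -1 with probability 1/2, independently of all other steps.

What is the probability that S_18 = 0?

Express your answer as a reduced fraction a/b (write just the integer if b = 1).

Answer: 12155/65536

Derivation:
To return to 0 after 18 steps: need exactly 9 steps of +1 and 9 of -1.
Favorable paths: C(18,9) = 48620
Total paths: 2^18 = 262144
P = 48620/262144 = 12155/65536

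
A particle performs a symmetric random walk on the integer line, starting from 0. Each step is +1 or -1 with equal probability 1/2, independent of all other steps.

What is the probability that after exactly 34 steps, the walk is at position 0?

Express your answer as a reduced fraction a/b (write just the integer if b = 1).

To return to 0 after 34 steps: need exactly 17 steps of +1 and 17 of -1.
Favorable paths: C(34,17) = 2333606220
Total paths: 2^34 = 17179869184
P = 2333606220/17179869184 = 583401555/4294967296

Answer: 583401555/4294967296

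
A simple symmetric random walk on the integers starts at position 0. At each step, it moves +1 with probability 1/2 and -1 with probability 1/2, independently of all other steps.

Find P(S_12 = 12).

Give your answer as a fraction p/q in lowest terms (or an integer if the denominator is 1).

To reach position 12 after 12 steps: need 12 steps of +1 and 0 of -1.
Favorable paths: C(12,12) = 1
Total paths: 2^12 = 4096
P = 1/4096 = 1/4096

Answer: 1/4096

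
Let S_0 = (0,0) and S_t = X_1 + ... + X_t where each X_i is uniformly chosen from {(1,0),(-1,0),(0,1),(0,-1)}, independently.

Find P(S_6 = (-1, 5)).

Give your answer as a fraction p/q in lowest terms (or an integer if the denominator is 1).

Let h be the number of horizontal steps (so 6-h are vertical). To end at (-1,5) need (h-1)/2 right-steps and ((6-h)+5)/2 up-steps.
Sum over h with 1 ≤ h ≤ 1, h ≡ 1 (mod 2), 6-h ≡ 1 (mod 2):
h=1: C(6,1)·C(1,0)·C(5,5) = 6·1·1 = 6
Total favorable: 6
Total paths: 4^6 = 4096
P = 6/4096 = 3/2048

Answer: 3/2048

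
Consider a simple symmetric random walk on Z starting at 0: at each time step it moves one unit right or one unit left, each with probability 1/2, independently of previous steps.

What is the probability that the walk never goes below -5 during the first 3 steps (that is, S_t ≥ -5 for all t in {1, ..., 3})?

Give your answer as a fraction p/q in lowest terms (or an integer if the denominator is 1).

Answer: 1

Derivation:
Let f(t,s) = #length-t paths at position s with S_1..S_t all ≥ -5.
f(t,s) = f(t-1,s-1) + f(t-1,s+1) for s ≥ -5; f(t,s) = 0 for s < -5.
t=0: f(0,0)=1
t=1: f(1,-1)=1 f(1,1)=1
t=2: f(2,-2)=1 f(2,0)=2 f(2,2)=1
t=3: f(3,-3)=1 f(3,-1)=3 f(3,1)=3 f(3,3)=1
Σ_s f(3,s) = 8
P = 8/8 = 1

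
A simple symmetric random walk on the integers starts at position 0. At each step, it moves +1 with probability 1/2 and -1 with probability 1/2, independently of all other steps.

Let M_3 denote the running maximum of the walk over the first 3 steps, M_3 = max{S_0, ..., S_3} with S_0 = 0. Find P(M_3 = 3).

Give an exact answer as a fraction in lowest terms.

Let M_3 = max(S_0,...,S_3). Use the reflection principle: for j ≥ 1, #{paths with M_3 ≥ j} = #{S_3 ≥ j} + #{S_3 ≥ j+1}.
By reflection, #{M_3 ≥ 3} = #{S_3 ≥ 3} + #{S_3 ≥ 4} = 1 + 0 = 1.
#{M_3 ≥ 4} = #{S_3 ≥ 4} + #{S_3 ≥ 5} = 0 + 0 = 0.
#{M_3 = 3} = 1 - 0 = 1.
P(M_3 = 3) = 1/8 = 1/8

Answer: 1/8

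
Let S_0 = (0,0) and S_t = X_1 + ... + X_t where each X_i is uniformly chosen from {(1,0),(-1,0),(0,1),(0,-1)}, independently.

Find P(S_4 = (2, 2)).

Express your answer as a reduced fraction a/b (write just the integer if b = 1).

Answer: 3/128

Derivation:
Let h be the number of horizontal steps (so 4-h are vertical). To end at (2,2) need (h+2)/2 right-steps and ((4-h)+2)/2 up-steps.
Sum over h with 2 ≤ h ≤ 2, h ≡ 0 (mod 2), 4-h ≡ 0 (mod 2):
h=2: C(4,2)·C(2,2)·C(2,2) = 6·1·1 = 6
Total favorable: 6
Total paths: 4^4 = 256
P = 6/256 = 3/128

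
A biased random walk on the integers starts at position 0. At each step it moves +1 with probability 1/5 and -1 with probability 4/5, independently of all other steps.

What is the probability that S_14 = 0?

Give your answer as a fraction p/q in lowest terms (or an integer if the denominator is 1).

Answer: 56229888/6103515625

Derivation:
To be at 0 after 14 steps: need exactly 7 steps of +1 and 7 of -1.
Number of such sequences: C(14,7) = 3432
Each has probability (1/5)^7 · (4/5)^7 = 16384/6103515625
P = 3432 · 16384/6103515625 = 56229888/6103515625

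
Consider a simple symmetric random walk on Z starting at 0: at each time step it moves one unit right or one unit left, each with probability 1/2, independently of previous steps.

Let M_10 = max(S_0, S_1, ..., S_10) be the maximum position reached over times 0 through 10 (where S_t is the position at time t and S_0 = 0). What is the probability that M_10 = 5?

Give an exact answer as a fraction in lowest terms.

Answer: 45/1024

Derivation:
Let M_10 = max(S_0,...,S_10). Use the reflection principle: for j ≥ 1, #{paths with M_10 ≥ j} = #{S_10 ≥ j} + #{S_10 ≥ j+1}.
By reflection, #{M_10 ≥ 5} = #{S_10 ≥ 5} + #{S_10 ≥ 6} = 56 + 56 = 112.
#{M_10 ≥ 6} = #{S_10 ≥ 6} + #{S_10 ≥ 7} = 56 + 11 = 67.
#{M_10 = 5} = 112 - 67 = 45.
P(M_10 = 5) = 45/1024 = 45/1024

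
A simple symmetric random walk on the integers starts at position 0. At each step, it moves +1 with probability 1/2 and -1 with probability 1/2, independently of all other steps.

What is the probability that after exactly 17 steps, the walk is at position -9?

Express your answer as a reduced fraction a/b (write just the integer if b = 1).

To reach position -9 after 17 steps: need 4 steps of +1 and 13 of -1.
Favorable paths: C(17,4) = 2380
Total paths: 2^17 = 131072
P = 2380/131072 = 595/32768

Answer: 595/32768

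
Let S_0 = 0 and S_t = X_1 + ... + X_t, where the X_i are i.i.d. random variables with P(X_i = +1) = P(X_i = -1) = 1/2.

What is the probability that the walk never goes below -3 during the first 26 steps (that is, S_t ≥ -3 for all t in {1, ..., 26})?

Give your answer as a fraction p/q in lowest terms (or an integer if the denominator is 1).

Let f(t,s) = #length-t paths at position s with S_1..S_t all ≥ -3.
f(t,s) = f(t-1,s-1) + f(t-1,s+1) for s ≥ -3; f(t,s) = 0 for s < -3.
t=0: f(0,0)=1
t=1: f(1,-1)=1 f(1,1)=1
t=2: f(2,-2)=1 f(2,0)=2 f(2,2)=1
t=3: f(3,-3)=1 f(3,-1)=3 f(3,1)=3 f(3,3)=1
t=4: f(4,-2)=4 f(4,0)=6 f(4,2)=4 f(4,4)=1
t=5: f(5,-3)=4 f(5,-1)=10 f(5,1)=10 f(5,3)=5 f(5,5)=1
t=6: f(6,-2)=14 f(6,0)=20 f(6,2)=15 f(6,4)=6 f(6,6)=1
t=7: f(7,-3)=14 f(7,-1)=34 f(7,1)=35 f(7,3)=21 f(7,5)=7 f(7,7)=1
t=8: f(8,-2)=48 f(8,0)=69 f(8,2)=56 f(8,4)=28 f(8,6)=8 f(8,8)=1
t=9: f(9,-3)=48 f(9,-1)=117 f(9,1)=125 f(9,3)=84 f(9,5)=36 f(9,7)=9 f(9,9)=1
t=10: f(10,-2)=165 f(10,0)=242 f(10,2)=209 f(10,4)=120 f(10,6)=45 f(10,8)=10 f(10,10)=1
t=11: f(11,-3)=165 f(11,-1)=407 f(11,1)=451 f(11,3)=329 f(11,5)=165 f(11,7)=55 f(11,9)=11 f(11,11)=1
t=12: f(12,-2)=572 f(12,0)=858 f(12,2)=780 f(12,4)=494 f(12,6)=220 f(12,8)=66 f(12,10)=12 f(12,12)=1
t=13: f(13,-3)=572 f(13,-1)=1430 f(13,1)=1638 f(13,3)=1274 f(13,5)=714 f(13,7)=286 f(13,9)=78 f(13,11)=13 f(13,13)=1
t=14: f(14,-2)=2002 f(14,0)=3068 f(14,2)=2912 f(14,4)=1988 f(14,6)=1000 f(14,8)=364 f(14,10)=91 f(14,12)=14 f(14,14)=1
t=15: f(15,-3)=2002 f(15,-1)=5070 f(15,1)=5980 f(15,3)=4900 f(15,5)=2988 f(15,7)=1364 f(15,9)=455 f(15,11)=105 f(15,13)=15 f(15,15)=1
t=16: f(16,-2)=7072 f(16,0)=11050 f(16,2)=10880 f(16,4)=7888 f(16,6)=4352 f(16,8)=1819 f(16,10)=560 f(16,12)=120 f(16,14)=16 f(16,16)=1
t=17: f(17,-3)=7072 f(17,-1)=18122 f(17,1)=21930 f(17,3)=18768 f(17,5)=12240 f(17,7)=6171 f(17,9)=2379 f(17,11)=680 f(17,13)=136 f(17,15)=17 f(17,17)=1
t=18: f(18,-2)=25194 f(18,0)=40052 f(18,2)=40698 f(18,4)=31008 f(18,6)=18411 f(18,8)=8550 f(18,10)=3059 f(18,12)=816 f(18,14)=153 f(18,16)=18 f(18,18)=1
t=19: f(19,-3)=25194 f(19,-1)=65246 f(19,1)=80750 f(19,3)=71706 f(19,5)=49419 f(19,7)=26961 f(19,9)=11609 f(19,11)=3875 f(19,13)=969 f(19,15)=171 f(19,17)=19 f(19,19)=1
t=20: f(20,-2)=90440 f(20,0)=145996 f(20,2)=152456 f(20,4)=121125 f(20,6)=76380 f(20,8)=38570 f(20,10)=15484 f(20,12)=4844 f(20,14)=1140 f(20,16)=190 f(20,18)=20 f(20,20)=1
t=21: f(21,-3)=90440 f(21,-1)=236436 f(21,1)=298452 f(21,3)=273581 f(21,5)=197505 f(21,7)=114950 f(21,9)=54054 f(21,11)=20328 f(21,13)=5984 f(21,15)=1330 f(21,17)=210 f(21,19)=21 f(21,21)=1
t=22: f(22,-2)=326876 f(22,0)=534888 f(22,2)=572033 f(22,4)=471086 f(22,6)=312455 f(22,8)=169004 f(22,10)=74382 f(22,12)=26312 f(22,14)=7314 f(22,16)=1540 f(22,18)=231 f(22,20)=22 f(22,22)=1
t=23: f(23,-3)=326876 f(23,-1)=861764 f(23,1)=1106921 f(23,3)=1043119 f(23,5)=783541 f(23,7)=481459 f(23,9)=243386 f(23,11)=100694 f(23,13)=33626 f(23,15)=8854 f(23,17)=1771 f(23,19)=253 f(23,21)=23 f(23,23)=1
t=24: f(24,-2)=1188640 f(24,0)=1968685 f(24,2)=2150040 f(24,4)=1826660 f(24,6)=1265000 f(24,8)=724845 f(24,10)=344080 f(24,12)=134320 f(24,14)=42480 f(24,16)=10625 f(24,18)=2024 f(24,20)=276 f(24,22)=24 f(24,24)=1
t=25: f(25,-3)=1188640 f(25,-1)=3157325 f(25,1)=4118725 f(25,3)=3976700 f(25,5)=3091660 f(25,7)=1989845 f(25,9)=1068925 f(25,11)=478400 f(25,13)=176800 f(25,15)=53105 f(25,17)=12649 f(25,19)=2300 f(25,21)=300 f(25,23)=25 f(25,25)=1
t=26: f(26,-2)=4345965 f(26,0)=7276050 f(26,2)=8095425 f(26,4)=7068360 f(26,6)=5081505 f(26,8)=3058770 f(26,10)=1547325 f(26,12)=655200 f(26,14)=229905 f(26,16)=65754 f(26,18)=14949 f(26,20)=2600 f(26,22)=325 f(26,24)=26 f(26,26)=1
Σ_s f(26,s) = 37442160
P = 37442160/67108864 = 2340135/4194304

Answer: 2340135/4194304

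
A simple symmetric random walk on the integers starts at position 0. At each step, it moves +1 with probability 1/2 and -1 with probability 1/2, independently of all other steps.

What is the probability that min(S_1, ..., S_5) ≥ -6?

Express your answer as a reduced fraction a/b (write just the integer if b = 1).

Answer: 1

Derivation:
Let f(t,s) = #length-t paths at position s with S_1..S_t all ≥ -6.
f(t,s) = f(t-1,s-1) + f(t-1,s+1) for s ≥ -6; f(t,s) = 0 for s < -6.
t=0: f(0,0)=1
t=1: f(1,-1)=1 f(1,1)=1
t=2: f(2,-2)=1 f(2,0)=2 f(2,2)=1
t=3: f(3,-3)=1 f(3,-1)=3 f(3,1)=3 f(3,3)=1
t=4: f(4,-4)=1 f(4,-2)=4 f(4,0)=6 f(4,2)=4 f(4,4)=1
t=5: f(5,-5)=1 f(5,-3)=5 f(5,-1)=10 f(5,1)=10 f(5,3)=5 f(5,5)=1
Σ_s f(5,s) = 32
P = 32/32 = 1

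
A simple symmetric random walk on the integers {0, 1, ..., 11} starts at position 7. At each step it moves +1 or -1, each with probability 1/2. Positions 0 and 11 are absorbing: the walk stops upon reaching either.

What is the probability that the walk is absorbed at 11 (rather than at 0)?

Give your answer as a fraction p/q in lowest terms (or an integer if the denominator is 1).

Answer: 7/11

Derivation:
Symmetric walk (p = 1/2): the harmonic-function argument gives P(hit 11 before 0 | start at 7) = a/N.
P = 7/11 = 7/11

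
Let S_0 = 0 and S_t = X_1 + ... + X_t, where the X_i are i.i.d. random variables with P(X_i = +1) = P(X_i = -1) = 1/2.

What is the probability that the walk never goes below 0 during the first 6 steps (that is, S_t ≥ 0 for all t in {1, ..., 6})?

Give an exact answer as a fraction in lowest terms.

Let f(t,s) = #length-t paths at position s with S_1..S_t all ≥ 0.
f(t,s) = f(t-1,s-1) + f(t-1,s+1) for s ≥ 0; f(t,s) = 0 for s < 0.
t=0: f(0,0)=1
t=1: f(1,1)=1
t=2: f(2,0)=1 f(2,2)=1
t=3: f(3,1)=2 f(3,3)=1
t=4: f(4,0)=2 f(4,2)=3 f(4,4)=1
t=5: f(5,1)=5 f(5,3)=4 f(5,5)=1
t=6: f(6,0)=5 f(6,2)=9 f(6,4)=5 f(6,6)=1
Σ_s f(6,s) = 20
P = 20/64 = 5/16

Answer: 5/16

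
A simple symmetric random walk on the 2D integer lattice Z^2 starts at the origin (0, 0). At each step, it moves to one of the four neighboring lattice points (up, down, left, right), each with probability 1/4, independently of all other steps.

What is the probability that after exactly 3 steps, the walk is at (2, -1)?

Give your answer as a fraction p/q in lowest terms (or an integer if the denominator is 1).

Answer: 3/64

Derivation:
Let h be the number of horizontal steps (so 3-h are vertical). To end at (2,-1) need (h+2)/2 right-steps and ((3-h)-1)/2 up-steps.
Sum over h with 2 ≤ h ≤ 2, h ≡ 0 (mod 2), 3-h ≡ 1 (mod 2):
h=2: C(3,2)·C(2,2)·C(1,0) = 3·1·1 = 3
Total favorable: 3
Total paths: 4^3 = 64
P = 3/64 = 3/64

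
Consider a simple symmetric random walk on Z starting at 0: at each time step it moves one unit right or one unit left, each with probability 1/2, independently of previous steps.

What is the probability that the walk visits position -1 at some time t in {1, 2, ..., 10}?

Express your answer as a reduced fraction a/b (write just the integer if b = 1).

Answer: 193/256

Derivation:
Count via complement. Let g(t,s) = #length-t paths at position s with S_1..S_t all ≠ -1.
g(t,s) = g(t-1,s-1) + g(t-1,s+1) for s ≠ -1; g(t,-1) = 0.
t=0: g(0,0)=1
t=1: g(1,1)=1
t=2: g(2,0)=1 g(2,2)=1
t=3: g(3,1)=2 g(3,3)=1
t=4: g(4,0)=2 g(4,2)=3 g(4,4)=1
t=5: g(5,1)=5 g(5,3)=4 g(5,5)=1
t=6: g(6,0)=5 g(6,2)=9 g(6,4)=5 g(6,6)=1
t=7: g(7,1)=14 g(7,3)=14 g(7,5)=6 g(7,7)=1
t=8: g(8,0)=14 g(8,2)=28 g(8,4)=20 g(8,6)=7 g(8,8)=1
t=9: g(9,1)=42 g(9,3)=48 g(9,5)=27 g(9,7)=8 g(9,9)=1
t=10: g(10,0)=42 g(10,2)=90 g(10,4)=75 g(10,6)=35 g(10,8)=9 g(10,10)=1
Paths never hitting -1: Σ_s g(10,s) = 252
Paths hitting -1: 2^10 - 252 = 772
P = 772/1024 = 193/256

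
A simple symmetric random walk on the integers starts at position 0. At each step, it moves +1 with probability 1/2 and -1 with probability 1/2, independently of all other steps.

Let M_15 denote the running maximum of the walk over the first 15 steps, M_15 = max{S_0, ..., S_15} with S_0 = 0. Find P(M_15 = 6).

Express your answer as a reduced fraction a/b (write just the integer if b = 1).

Answer: 1365/32768

Derivation:
Let M_15 = max(S_0,...,S_15). Use the reflection principle: for j ≥ 1, #{paths with M_15 ≥ j} = #{S_15 ≥ j} + #{S_15 ≥ j+1}.
By reflection, #{M_15 ≥ 6} = #{S_15 ≥ 6} + #{S_15 ≥ 7} = 1941 + 1941 = 3882.
#{M_15 ≥ 7} = #{S_15 ≥ 7} + #{S_15 ≥ 8} = 1941 + 576 = 2517.
#{M_15 = 6} = 3882 - 2517 = 1365.
P(M_15 = 6) = 1365/32768 = 1365/32768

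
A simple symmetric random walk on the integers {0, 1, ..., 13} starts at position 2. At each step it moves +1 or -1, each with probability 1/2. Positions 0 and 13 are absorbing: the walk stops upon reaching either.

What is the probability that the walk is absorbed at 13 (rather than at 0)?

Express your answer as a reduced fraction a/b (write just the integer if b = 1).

Answer: 2/13

Derivation:
Symmetric walk (p = 1/2): the harmonic-function argument gives P(hit 13 before 0 | start at 2) = a/N.
P = 2/13 = 2/13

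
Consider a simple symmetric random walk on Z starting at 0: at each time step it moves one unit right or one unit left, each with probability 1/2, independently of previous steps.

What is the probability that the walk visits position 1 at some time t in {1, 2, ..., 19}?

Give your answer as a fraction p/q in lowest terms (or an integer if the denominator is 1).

Answer: 215955/262144

Derivation:
Count via complement. Let g(t,s) = #length-t paths at position s with S_1..S_t all ≠ 1.
g(t,s) = g(t-1,s-1) + g(t-1,s+1) for s ≠ 1; g(t,1) = 0.
t=0: g(0,0)=1
t=1: g(1,-1)=1
t=2: g(2,-2)=1 g(2,0)=1
t=3: g(3,-3)=1 g(3,-1)=2
t=4: g(4,-4)=1 g(4,-2)=3 g(4,0)=2
t=5: g(5,-5)=1 g(5,-3)=4 g(5,-1)=5
t=6: g(6,-6)=1 g(6,-4)=5 g(6,-2)=9 g(6,0)=5
t=7: g(7,-7)=1 g(7,-5)=6 g(7,-3)=14 g(7,-1)=14
t=8: g(8,-8)=1 g(8,-6)=7 g(8,-4)=20 g(8,-2)=28 g(8,0)=14
t=9: g(9,-9)=1 g(9,-7)=8 g(9,-5)=27 g(9,-3)=48 g(9,-1)=42
t=10: g(10,-10)=1 g(10,-8)=9 g(10,-6)=35 g(10,-4)=75 g(10,-2)=90 g(10,0)=42
t=11: g(11,-11)=1 g(11,-9)=10 g(11,-7)=44 g(11,-5)=110 g(11,-3)=165 g(11,-1)=132
t=12: g(12,-12)=1 g(12,-10)=11 g(12,-8)=54 g(12,-6)=154 g(12,-4)=275 g(12,-2)=297 g(12,0)=132
t=13: g(13,-13)=1 g(13,-11)=12 g(13,-9)=65 g(13,-7)=208 g(13,-5)=429 g(13,-3)=572 g(13,-1)=429
t=14: g(14,-14)=1 g(14,-12)=13 g(14,-10)=77 g(14,-8)=273 g(14,-6)=637 g(14,-4)=1001 g(14,-2)=1001 g(14,0)=429
t=15: g(15,-15)=1 g(15,-13)=14 g(15,-11)=90 g(15,-9)=350 g(15,-7)=910 g(15,-5)=1638 g(15,-3)=2002 g(15,-1)=1430
t=16: g(16,-16)=1 g(16,-14)=15 g(16,-12)=104 g(16,-10)=440 g(16,-8)=1260 g(16,-6)=2548 g(16,-4)=3640 g(16,-2)=3432 g(16,0)=1430
t=17: g(17,-17)=1 g(17,-15)=16 g(17,-13)=119 g(17,-11)=544 g(17,-9)=1700 g(17,-7)=3808 g(17,-5)=6188 g(17,-3)=7072 g(17,-1)=4862
t=18: g(18,-18)=1 g(18,-16)=17 g(18,-14)=135 g(18,-12)=663 g(18,-10)=2244 g(18,-8)=5508 g(18,-6)=9996 g(18,-4)=13260 g(18,-2)=11934 g(18,0)=4862
t=19: g(19,-19)=1 g(19,-17)=18 g(19,-15)=152 g(19,-13)=798 g(19,-11)=2907 g(19,-9)=7752 g(19,-7)=15504 g(19,-5)=23256 g(19,-3)=25194 g(19,-1)=16796
Paths never hitting 1: Σ_s g(19,s) = 92378
Paths hitting 1: 2^19 - 92378 = 431910
P = 431910/524288 = 215955/262144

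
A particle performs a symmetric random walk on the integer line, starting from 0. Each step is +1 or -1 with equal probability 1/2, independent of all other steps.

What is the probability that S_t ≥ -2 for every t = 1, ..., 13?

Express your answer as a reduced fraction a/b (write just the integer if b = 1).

Answer: 4719/8192

Derivation:
Let f(t,s) = #length-t paths at position s with S_1..S_t all ≥ -2.
f(t,s) = f(t-1,s-1) + f(t-1,s+1) for s ≥ -2; f(t,s) = 0 for s < -2.
t=0: f(0,0)=1
t=1: f(1,-1)=1 f(1,1)=1
t=2: f(2,-2)=1 f(2,0)=2 f(2,2)=1
t=3: f(3,-1)=3 f(3,1)=3 f(3,3)=1
t=4: f(4,-2)=3 f(4,0)=6 f(4,2)=4 f(4,4)=1
t=5: f(5,-1)=9 f(5,1)=10 f(5,3)=5 f(5,5)=1
t=6: f(6,-2)=9 f(6,0)=19 f(6,2)=15 f(6,4)=6 f(6,6)=1
t=7: f(7,-1)=28 f(7,1)=34 f(7,3)=21 f(7,5)=7 f(7,7)=1
t=8: f(8,-2)=28 f(8,0)=62 f(8,2)=55 f(8,4)=28 f(8,6)=8 f(8,8)=1
t=9: f(9,-1)=90 f(9,1)=117 f(9,3)=83 f(9,5)=36 f(9,7)=9 f(9,9)=1
t=10: f(10,-2)=90 f(10,0)=207 f(10,2)=200 f(10,4)=119 f(10,6)=45 f(10,8)=10 f(10,10)=1
t=11: f(11,-1)=297 f(11,1)=407 f(11,3)=319 f(11,5)=164 f(11,7)=55 f(11,9)=11 f(11,11)=1
t=12: f(12,-2)=297 f(12,0)=704 f(12,2)=726 f(12,4)=483 f(12,6)=219 f(12,8)=66 f(12,10)=12 f(12,12)=1
t=13: f(13,-1)=1001 f(13,1)=1430 f(13,3)=1209 f(13,5)=702 f(13,7)=285 f(13,9)=78 f(13,11)=13 f(13,13)=1
Σ_s f(13,s) = 4719
P = 4719/8192 = 4719/8192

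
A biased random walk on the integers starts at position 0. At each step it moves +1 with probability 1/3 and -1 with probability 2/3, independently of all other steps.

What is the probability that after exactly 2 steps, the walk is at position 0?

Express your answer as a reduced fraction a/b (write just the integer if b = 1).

Answer: 4/9

Derivation:
To be at 0 after 2 steps: need exactly 1 step of +1 and 1 of -1.
Number of such sequences: C(2,1) = 2
Each has probability (1/3)^1 · (2/3)^1 = 2/9
P = 2 · 2/9 = 4/9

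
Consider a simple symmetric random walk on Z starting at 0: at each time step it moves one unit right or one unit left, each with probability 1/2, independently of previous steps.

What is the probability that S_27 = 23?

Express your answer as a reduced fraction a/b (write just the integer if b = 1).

Answer: 351/134217728

Derivation:
To reach position 23 after 27 steps: need 25 steps of +1 and 2 of -1.
Favorable paths: C(27,25) = 351
Total paths: 2^27 = 134217728
P = 351/134217728 = 351/134217728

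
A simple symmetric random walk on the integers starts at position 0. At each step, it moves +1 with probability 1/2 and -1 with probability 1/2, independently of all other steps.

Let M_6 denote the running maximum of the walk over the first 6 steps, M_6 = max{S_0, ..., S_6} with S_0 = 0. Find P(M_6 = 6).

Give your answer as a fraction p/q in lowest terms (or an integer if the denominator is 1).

Answer: 1/64

Derivation:
Let M_6 = max(S_0,...,S_6). Use the reflection principle: for j ≥ 1, #{paths with M_6 ≥ j} = #{S_6 ≥ j} + #{S_6 ≥ j+1}.
By reflection, #{M_6 ≥ 6} = #{S_6 ≥ 6} + #{S_6 ≥ 7} = 1 + 0 = 1.
#{M_6 ≥ 7} = #{S_6 ≥ 7} + #{S_6 ≥ 8} = 0 + 0 = 0.
#{M_6 = 6} = 1 - 0 = 1.
P(M_6 = 6) = 1/64 = 1/64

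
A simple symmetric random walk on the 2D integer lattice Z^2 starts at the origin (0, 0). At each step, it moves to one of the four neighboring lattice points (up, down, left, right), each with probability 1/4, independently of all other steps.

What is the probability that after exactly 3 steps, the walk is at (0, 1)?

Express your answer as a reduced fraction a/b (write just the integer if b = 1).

Let h be the number of horizontal steps (so 3-h are vertical). To end at (0,1) need (h+0)/2 right-steps and ((3-h)+1)/2 up-steps.
Sum over h with 0 ≤ h ≤ 2, h ≡ 0 (mod 2), 3-h ≡ 1 (mod 2):
h=0: C(3,0)·C(0,0)·C(3,2) = 1·1·3 = 3
h=2: C(3,2)·C(2,1)·C(1,1) = 3·2·1 = 6
Total favorable: 9
Total paths: 4^3 = 64
P = 9/64 = 9/64

Answer: 9/64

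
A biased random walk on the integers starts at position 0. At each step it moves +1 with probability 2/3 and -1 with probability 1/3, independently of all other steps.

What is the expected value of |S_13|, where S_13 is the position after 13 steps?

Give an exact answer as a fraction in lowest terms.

Answer: 836459/177147

Derivation:
S_13 takes values m ≡ 1 (mod 2) with |m| ≤ 13; P(S_13=m) = C(13,(13+m)/2) · (2/3)^((13+m)/2) · (1/3)^((13-m)/2).
Distribution: P(S=-13)=1/1594323, P(S=-11)=26/1594323, P(S=-9)=104/531441, P(S=-7)=2288/1594323, P(S=-5)=11440/1594323, P(S=-3)=4576/177147, P(S=-1)=36608/531441, P(S=1)=73216/531441, P(S=3)=36608/177147, P(S=5)=366080/1594323, P(S=7)=292864/1594323, P(S=9)=53248/531441, P(S=11)=53248/1594323, P(S=13)=8192/1594323
E[|S_13|] = Σ_m |m|·P(S_13=m) = 836459/177147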